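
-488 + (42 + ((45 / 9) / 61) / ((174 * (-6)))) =-446.00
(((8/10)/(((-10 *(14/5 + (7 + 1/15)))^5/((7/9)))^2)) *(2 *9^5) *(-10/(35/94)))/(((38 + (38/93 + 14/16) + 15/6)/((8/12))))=-62719072497/223922599471692302610595840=-0.00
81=81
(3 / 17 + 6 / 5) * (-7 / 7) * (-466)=54522 / 85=641.44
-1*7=-7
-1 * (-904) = 904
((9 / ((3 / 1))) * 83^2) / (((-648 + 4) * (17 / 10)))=-103335 / 5474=-18.88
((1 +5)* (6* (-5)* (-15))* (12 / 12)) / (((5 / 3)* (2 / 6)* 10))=486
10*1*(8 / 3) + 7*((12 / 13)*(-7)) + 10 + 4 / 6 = -308 / 39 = -7.90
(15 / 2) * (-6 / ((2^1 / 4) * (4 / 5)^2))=-1125 / 8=-140.62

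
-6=-6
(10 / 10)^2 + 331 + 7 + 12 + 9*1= 360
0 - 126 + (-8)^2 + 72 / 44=-60.36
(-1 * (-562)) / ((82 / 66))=18546 / 41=452.34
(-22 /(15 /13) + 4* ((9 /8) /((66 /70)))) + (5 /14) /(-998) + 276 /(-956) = -8035026313 /550985820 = -14.58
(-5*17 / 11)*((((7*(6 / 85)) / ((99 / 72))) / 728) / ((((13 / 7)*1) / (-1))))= 42 / 20449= 0.00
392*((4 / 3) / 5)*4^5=107042.13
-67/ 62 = -1.08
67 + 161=228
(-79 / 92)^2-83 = -696271 / 8464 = -82.26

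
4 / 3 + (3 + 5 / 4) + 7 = 151 / 12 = 12.58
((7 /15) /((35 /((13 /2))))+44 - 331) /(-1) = 43037 /150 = 286.91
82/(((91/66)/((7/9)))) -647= -23429/39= -600.74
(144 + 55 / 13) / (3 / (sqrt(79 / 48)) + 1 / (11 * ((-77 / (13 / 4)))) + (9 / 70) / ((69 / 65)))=-8339410817276 / 2616570518873 + 140412391420224 * sqrt(237) / 34015416745349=60.36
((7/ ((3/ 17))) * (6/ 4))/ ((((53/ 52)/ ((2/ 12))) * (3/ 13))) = 20111/ 477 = 42.16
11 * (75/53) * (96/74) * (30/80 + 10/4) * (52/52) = 113850/1961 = 58.06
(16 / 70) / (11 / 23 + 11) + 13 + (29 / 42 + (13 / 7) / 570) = 300946 / 21945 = 13.71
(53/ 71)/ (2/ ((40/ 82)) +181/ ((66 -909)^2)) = 0.18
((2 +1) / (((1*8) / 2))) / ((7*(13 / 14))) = 0.12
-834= -834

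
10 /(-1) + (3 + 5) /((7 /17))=9.43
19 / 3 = 6.33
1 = 1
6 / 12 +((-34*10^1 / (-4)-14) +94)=331 / 2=165.50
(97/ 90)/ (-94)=-0.01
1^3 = 1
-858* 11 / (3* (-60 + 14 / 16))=2288 / 43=53.21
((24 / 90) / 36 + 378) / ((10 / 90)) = 3402.07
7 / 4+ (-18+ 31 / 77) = -4881 / 308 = -15.85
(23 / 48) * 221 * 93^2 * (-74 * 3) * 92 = -37412399817 / 2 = -18706199908.50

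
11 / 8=1.38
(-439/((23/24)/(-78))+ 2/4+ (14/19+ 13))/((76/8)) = 31241147/8303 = 3762.63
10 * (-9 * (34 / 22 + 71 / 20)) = -10089 / 22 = -458.59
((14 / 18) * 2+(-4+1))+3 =14 / 9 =1.56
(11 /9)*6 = 22 /3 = 7.33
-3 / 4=-0.75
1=1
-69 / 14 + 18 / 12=-24 / 7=-3.43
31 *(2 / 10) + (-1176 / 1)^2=6914911 / 5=1382982.20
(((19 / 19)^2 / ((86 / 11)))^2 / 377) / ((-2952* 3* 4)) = -0.00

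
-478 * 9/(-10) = 2151/5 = 430.20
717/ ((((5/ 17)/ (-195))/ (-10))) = 4753710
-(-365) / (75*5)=73 / 75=0.97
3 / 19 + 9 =174 / 19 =9.16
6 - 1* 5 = 1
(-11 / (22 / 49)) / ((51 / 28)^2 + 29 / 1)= -19208 / 25337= -0.76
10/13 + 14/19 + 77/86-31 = -607491/21242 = -28.60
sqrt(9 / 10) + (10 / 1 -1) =3 * sqrt(10) / 10 + 9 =9.95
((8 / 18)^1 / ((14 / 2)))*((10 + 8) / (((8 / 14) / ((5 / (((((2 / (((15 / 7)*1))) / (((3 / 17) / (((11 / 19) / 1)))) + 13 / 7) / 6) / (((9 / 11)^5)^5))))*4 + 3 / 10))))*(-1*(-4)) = 58901922711927189097794006308292 / 15949228883964853303167622098455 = 3.69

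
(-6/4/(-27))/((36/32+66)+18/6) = 4/5049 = 0.00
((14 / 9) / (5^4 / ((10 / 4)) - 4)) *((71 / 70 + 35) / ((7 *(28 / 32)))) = 10084 / 271215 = 0.04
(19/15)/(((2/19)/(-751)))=-271111/30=-9037.03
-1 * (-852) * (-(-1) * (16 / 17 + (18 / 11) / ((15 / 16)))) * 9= 19262016 / 935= 20601.09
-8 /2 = -4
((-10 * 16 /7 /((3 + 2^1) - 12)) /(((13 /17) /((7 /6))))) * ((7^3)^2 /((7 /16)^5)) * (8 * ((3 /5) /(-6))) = -1140850688 /39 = -29252581.74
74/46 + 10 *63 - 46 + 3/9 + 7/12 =161881/276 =586.53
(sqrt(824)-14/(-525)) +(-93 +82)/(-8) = 841/600 +2*sqrt(206) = 30.11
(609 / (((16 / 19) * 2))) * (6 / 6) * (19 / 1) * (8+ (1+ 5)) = 1538943 / 16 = 96183.94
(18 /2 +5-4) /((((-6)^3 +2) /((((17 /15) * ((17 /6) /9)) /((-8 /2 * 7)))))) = 289 /485352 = 0.00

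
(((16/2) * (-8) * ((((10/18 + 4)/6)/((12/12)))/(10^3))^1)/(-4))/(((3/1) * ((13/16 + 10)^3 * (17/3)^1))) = 167936/297071512875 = 0.00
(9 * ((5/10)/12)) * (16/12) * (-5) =-5/2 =-2.50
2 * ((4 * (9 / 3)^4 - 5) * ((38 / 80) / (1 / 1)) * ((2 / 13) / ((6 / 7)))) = 42427 / 780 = 54.39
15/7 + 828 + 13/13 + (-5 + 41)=6070/7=867.14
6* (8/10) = 24/5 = 4.80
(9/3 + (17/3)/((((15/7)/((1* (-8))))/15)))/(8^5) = -943/98304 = -0.01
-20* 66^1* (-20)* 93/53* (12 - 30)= -44193600/53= -833841.51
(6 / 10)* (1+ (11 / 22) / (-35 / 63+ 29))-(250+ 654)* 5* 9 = -104139237 / 2560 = -40679.39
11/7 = 1.57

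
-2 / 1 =-2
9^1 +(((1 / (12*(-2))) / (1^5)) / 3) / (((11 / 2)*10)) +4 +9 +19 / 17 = 1556263 / 67320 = 23.12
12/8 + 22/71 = 257/142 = 1.81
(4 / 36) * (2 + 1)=1 / 3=0.33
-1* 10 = -10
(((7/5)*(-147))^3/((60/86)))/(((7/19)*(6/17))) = -240201963267/2500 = -96080785.31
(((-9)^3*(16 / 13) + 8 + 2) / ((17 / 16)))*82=-15132608 / 221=-68473.34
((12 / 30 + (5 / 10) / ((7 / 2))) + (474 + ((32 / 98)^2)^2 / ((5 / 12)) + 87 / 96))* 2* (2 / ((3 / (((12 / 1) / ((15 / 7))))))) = 146188094651 / 41177150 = 3550.22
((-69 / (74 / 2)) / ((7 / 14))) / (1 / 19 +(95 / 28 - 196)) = 73416 / 3790243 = 0.02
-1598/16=-799/8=-99.88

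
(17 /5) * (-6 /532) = -51 /1330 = -0.04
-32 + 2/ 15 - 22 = -808/ 15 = -53.87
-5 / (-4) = 5 / 4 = 1.25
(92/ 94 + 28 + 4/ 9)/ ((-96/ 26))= -80899/ 10152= -7.97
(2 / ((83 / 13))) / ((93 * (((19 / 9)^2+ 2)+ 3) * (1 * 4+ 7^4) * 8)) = 27 / 1458479320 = 0.00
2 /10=1 /5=0.20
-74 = -74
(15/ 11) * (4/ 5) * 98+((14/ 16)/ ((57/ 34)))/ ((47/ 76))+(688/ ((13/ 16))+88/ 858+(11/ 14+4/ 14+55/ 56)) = 1080212401/ 1129128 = 956.68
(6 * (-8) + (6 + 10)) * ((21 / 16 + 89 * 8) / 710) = -11413 / 355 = -32.15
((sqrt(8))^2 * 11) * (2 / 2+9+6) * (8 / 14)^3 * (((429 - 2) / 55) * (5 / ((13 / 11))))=5496832 / 637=8629.25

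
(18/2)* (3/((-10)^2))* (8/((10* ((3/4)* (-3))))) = -12/125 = -0.10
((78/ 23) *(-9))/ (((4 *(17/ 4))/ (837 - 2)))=-586170/ 391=-1499.16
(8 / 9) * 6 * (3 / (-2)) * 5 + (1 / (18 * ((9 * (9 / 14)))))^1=-29153 / 729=-39.99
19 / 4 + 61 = 263 / 4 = 65.75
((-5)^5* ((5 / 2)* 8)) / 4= -15625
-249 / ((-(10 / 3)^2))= 2241 / 100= 22.41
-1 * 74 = -74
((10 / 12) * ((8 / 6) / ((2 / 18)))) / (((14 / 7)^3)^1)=5 / 4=1.25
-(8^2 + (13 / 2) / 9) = -1165 / 18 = -64.72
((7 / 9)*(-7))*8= -392 / 9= -43.56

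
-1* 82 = -82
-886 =-886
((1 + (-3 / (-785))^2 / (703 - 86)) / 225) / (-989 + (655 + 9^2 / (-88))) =-33458553392 / 2521339570175625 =-0.00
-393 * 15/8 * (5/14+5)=-442125/112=-3947.54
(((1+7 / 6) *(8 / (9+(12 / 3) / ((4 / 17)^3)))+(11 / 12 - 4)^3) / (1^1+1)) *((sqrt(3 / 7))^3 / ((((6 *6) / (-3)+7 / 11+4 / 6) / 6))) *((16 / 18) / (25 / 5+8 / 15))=1081693415 *sqrt(21) / 13403237736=0.37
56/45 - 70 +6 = -2824/45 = -62.76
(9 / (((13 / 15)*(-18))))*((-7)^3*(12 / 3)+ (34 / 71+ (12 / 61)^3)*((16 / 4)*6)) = 164418841230 / 209503463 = 784.80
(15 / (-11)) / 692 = -15 / 7612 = -0.00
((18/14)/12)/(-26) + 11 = 8005/728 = 11.00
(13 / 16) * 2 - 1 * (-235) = 1893 / 8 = 236.62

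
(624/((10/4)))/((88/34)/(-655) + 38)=1389648/211543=6.57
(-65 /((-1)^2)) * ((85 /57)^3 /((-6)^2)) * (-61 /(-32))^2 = -148535343125 /6826954752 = -21.76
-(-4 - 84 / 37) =232 / 37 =6.27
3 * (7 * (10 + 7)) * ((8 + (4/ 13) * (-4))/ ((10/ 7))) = 109956/ 65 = 1691.63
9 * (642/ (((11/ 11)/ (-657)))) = -3796146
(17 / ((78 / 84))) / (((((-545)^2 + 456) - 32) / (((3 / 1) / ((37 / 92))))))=0.00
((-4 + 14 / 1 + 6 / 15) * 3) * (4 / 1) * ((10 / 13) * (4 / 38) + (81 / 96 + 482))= 11451111 / 190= 60269.01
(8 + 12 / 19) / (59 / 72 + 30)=11808 / 42161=0.28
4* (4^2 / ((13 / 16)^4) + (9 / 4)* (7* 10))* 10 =221877340 / 28561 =7768.54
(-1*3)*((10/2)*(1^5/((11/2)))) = -30/11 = -2.73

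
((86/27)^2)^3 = 404567235136/387420489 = 1044.26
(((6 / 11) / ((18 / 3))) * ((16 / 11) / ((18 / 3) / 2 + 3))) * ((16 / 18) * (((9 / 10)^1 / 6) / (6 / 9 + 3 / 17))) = 272 / 78045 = 0.00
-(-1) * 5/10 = 0.50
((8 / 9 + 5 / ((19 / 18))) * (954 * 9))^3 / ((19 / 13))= 77107973372596.66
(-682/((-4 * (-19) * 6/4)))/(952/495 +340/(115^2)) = -3.07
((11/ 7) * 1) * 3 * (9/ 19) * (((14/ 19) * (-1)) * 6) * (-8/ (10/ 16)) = 228096/ 1805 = 126.37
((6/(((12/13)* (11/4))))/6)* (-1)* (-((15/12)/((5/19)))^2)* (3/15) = 4693/2640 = 1.78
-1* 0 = 0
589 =589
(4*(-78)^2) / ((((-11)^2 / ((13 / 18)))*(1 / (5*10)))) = 878800 / 121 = 7262.81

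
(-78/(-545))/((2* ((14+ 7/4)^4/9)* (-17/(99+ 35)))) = -445952/5405599395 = -0.00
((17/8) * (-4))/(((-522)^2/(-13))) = 221/544968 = 0.00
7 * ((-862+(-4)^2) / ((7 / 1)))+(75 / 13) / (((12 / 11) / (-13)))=-3659 / 4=-914.75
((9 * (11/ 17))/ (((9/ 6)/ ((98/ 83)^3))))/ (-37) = -62118672/ 359654023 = -0.17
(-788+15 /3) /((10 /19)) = -14877 /10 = -1487.70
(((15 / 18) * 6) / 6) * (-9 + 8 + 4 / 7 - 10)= -365 / 42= -8.69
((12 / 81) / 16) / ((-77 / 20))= -5 / 2079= -0.00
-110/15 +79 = 215/3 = 71.67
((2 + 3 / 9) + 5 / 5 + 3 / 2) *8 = 116 / 3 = 38.67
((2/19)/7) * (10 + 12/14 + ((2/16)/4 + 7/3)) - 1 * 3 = -125179/44688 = -2.80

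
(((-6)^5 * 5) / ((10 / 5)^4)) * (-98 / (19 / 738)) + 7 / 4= 702989413 / 76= 9249860.70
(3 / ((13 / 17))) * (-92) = -4692 / 13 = -360.92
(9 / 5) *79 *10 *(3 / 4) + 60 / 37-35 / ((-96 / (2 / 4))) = 7589231 / 7104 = 1068.30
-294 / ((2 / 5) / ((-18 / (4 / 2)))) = 6615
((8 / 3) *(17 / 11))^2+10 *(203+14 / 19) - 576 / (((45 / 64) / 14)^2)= -39020156542 / 172425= -226302.20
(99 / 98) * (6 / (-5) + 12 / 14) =-594 / 1715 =-0.35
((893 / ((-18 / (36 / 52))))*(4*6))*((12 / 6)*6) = -128592 / 13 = -9891.69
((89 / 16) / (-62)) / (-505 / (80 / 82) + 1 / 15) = 1335 / 7701268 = 0.00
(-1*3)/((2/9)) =-27/2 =-13.50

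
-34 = -34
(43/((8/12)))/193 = 129/386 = 0.33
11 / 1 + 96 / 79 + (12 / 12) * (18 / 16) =8431 / 632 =13.34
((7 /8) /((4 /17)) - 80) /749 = -2441 /23968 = -0.10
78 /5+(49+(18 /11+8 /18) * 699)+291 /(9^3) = 20307904 /13365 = 1519.48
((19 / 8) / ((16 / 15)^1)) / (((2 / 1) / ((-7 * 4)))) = -1995 / 64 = -31.17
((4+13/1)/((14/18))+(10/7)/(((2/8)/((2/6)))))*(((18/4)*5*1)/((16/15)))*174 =9767925/112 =87213.62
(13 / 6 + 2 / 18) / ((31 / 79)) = 5.80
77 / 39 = 1.97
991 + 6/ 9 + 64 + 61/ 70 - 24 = 216833/ 210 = 1032.54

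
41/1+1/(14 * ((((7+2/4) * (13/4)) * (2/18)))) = 18667/455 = 41.03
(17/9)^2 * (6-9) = -289/27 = -10.70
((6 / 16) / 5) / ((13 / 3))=9 / 520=0.02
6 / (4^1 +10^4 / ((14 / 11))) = 21 / 27514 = 0.00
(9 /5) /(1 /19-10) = -19 /105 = -0.18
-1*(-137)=137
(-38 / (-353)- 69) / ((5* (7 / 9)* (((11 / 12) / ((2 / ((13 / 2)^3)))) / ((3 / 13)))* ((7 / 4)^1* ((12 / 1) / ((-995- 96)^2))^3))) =-492125039104859119188948 / 27171078935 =-18112090443009.09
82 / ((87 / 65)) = 61.26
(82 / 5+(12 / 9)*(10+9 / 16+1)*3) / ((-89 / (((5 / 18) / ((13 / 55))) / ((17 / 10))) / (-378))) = 7236075 / 39338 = 183.95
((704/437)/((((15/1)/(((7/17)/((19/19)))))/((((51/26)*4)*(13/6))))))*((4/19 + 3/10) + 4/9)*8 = 1399552/243675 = 5.74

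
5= 5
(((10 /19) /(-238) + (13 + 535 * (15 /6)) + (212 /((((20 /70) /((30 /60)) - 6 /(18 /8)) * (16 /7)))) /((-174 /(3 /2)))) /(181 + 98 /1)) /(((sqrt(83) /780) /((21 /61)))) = 4053229131835 * sqrt(83) /258751460176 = 142.71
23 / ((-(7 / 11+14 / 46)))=-5819 / 238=-24.45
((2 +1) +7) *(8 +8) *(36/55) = 1152/11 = 104.73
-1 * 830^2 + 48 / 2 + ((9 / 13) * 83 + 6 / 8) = -35818525 / 52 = -688817.79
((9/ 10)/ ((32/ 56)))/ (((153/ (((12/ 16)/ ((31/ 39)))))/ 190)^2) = 19217835/ 8887328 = 2.16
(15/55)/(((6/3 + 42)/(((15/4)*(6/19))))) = 0.01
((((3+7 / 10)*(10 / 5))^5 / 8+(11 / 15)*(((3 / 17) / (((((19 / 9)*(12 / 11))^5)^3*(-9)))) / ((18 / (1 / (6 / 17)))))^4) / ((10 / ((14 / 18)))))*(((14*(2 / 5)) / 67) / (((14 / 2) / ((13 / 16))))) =14256585658795134991831352057319200410233484507370907420196685090334915346242967037129542655918930028437986743123768093972659 / 6811657951072546512378172175002204304570926107041790163484950461285261633981307288921948269004628428261699816500756480000000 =2.09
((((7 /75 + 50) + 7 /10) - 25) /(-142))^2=0.03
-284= -284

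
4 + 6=10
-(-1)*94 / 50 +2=97 / 25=3.88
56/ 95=0.59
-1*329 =-329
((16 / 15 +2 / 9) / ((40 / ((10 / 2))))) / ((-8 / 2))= -0.04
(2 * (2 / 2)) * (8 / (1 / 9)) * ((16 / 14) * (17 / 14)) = 9792 / 49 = 199.84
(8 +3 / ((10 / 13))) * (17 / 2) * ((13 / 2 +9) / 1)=62713 / 40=1567.82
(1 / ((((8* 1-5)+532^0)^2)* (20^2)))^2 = 1 / 40960000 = 0.00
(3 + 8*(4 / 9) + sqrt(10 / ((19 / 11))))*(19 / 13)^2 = 19*sqrt(2090) / 169 + 21299 / 1521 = 19.14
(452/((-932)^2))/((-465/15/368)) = -10396/1682959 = -0.01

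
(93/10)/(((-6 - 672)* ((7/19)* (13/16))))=-2356/51415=-0.05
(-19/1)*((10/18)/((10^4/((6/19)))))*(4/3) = -1/2250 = -0.00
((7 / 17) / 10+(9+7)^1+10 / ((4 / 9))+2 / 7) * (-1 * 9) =-207918 / 595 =-349.44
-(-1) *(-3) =-3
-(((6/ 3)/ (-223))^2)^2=-0.00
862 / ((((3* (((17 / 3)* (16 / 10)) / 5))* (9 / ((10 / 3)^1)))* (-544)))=-53875 / 499392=-0.11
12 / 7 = 1.71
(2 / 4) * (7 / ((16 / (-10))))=-35 / 16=-2.19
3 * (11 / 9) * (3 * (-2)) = -22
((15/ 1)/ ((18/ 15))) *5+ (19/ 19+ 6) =139/ 2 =69.50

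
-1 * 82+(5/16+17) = -1035/16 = -64.69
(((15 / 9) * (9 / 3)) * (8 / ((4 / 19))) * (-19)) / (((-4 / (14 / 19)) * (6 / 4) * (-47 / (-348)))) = 154280 / 47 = 3282.55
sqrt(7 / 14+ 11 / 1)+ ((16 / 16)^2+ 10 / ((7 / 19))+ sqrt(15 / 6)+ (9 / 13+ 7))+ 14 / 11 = sqrt(10) / 2+ sqrt(46) / 2+ 37145 / 1001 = 42.08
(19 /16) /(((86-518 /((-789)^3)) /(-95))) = -886560169545 /675848647232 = -1.31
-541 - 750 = -1291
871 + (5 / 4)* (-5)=3459 / 4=864.75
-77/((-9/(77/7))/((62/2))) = 26257/9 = 2917.44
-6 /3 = -2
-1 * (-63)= 63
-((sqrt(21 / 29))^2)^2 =-441 / 841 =-0.52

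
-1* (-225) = 225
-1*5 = -5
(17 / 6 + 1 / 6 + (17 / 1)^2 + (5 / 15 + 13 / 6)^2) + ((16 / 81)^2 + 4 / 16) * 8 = 7887953 / 26244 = 300.56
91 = 91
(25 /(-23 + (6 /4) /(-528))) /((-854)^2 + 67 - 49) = -4400 /2952708699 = -0.00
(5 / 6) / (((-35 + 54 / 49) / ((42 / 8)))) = -1715 / 13288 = -0.13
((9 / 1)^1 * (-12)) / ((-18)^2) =-1 / 3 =-0.33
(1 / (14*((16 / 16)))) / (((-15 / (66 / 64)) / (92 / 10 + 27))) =-1991 / 11200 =-0.18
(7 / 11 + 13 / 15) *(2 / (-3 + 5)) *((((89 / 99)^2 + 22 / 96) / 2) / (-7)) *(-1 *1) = 720409 / 6468660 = 0.11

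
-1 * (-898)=898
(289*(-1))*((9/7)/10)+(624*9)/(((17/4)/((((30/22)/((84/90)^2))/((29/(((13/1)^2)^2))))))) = 5413353203439/2657270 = 2037185.99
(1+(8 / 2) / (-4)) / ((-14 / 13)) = 0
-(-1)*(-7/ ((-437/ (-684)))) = -252/ 23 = -10.96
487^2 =237169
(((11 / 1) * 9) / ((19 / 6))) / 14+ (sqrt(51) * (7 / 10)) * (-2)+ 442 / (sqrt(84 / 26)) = 238.14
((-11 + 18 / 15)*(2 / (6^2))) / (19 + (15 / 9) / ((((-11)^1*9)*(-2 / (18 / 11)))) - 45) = 5929 / 282990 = 0.02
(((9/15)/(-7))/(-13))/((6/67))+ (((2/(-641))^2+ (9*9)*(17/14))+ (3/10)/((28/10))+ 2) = 100.54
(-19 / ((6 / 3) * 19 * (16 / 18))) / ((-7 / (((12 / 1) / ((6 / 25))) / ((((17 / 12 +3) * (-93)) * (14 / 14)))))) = -225 / 23002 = -0.01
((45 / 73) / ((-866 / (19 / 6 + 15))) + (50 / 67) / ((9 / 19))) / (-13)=-0.12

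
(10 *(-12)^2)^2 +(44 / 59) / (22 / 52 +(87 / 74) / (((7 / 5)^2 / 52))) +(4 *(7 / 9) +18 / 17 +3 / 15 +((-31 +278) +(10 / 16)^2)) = 8927466432994193509 / 4304775539520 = 2073851.78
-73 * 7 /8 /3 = -511 /24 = -21.29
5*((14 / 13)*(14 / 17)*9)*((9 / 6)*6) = 79380 / 221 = 359.19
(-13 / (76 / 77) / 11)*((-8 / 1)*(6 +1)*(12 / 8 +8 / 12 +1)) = 637 / 3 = 212.33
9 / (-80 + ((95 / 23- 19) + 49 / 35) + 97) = 1035 / 406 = 2.55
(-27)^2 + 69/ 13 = 9546/ 13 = 734.31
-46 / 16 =-23 / 8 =-2.88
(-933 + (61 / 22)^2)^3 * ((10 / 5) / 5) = -89825707146836051 / 283449760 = -316901687.08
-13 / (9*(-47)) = 13 / 423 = 0.03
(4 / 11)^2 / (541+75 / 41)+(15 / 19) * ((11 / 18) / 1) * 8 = 37030757 / 9593727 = 3.86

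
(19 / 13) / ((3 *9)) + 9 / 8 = 3311 / 2808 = 1.18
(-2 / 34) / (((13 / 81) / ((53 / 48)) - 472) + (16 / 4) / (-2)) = 1431 / 11527462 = 0.00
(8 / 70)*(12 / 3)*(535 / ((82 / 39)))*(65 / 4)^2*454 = 4002219975 / 287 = 13945017.33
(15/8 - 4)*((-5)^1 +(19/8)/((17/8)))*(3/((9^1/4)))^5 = 34.77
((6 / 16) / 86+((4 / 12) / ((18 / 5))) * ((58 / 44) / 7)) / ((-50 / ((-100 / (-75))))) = -31177 / 53638200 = -0.00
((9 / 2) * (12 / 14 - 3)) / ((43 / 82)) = -5535 / 301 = -18.39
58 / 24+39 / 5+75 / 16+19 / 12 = 16.49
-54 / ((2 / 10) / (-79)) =21330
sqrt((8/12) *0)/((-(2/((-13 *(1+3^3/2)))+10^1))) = 0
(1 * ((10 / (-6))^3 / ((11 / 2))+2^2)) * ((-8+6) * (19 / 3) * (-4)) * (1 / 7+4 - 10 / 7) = 386992 / 891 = 434.33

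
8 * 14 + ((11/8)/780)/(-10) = 112.00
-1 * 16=-16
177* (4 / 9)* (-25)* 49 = -289100 / 3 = -96366.67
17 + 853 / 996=17785 / 996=17.86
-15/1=-15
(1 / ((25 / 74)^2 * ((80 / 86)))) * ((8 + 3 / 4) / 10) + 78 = 4312069 / 50000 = 86.24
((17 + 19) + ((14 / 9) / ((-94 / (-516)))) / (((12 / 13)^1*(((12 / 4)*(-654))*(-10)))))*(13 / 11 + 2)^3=2562015115975 / 2209263012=1159.67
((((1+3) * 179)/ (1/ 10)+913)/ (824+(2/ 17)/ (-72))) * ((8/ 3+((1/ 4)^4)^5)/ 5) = 3621553807383779553/ 693086775295344640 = 5.23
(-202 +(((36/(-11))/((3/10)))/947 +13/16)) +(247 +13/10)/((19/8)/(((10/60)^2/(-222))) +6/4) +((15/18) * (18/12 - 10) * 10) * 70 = -54404847895587/10544504080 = -5159.55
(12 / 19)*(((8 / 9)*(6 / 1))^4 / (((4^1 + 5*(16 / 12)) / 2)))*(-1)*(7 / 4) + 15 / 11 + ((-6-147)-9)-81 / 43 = -26706968 / 80883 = -330.19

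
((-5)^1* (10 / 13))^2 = 2500 / 169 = 14.79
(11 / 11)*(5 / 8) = 5 / 8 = 0.62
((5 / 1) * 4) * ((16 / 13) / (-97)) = -320 / 1261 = -0.25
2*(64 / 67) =128 / 67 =1.91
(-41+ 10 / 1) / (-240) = 31 / 240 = 0.13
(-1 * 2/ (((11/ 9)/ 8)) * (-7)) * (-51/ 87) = -17136/ 319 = -53.72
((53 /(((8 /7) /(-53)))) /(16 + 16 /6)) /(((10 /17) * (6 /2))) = -74.61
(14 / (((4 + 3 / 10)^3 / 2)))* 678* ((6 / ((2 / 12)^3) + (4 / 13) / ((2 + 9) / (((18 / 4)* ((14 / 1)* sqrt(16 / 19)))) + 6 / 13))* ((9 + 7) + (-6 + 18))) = 1308059397324288000 / 150873516791 -76620031488000* sqrt(19) / 150873516791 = 8667693.62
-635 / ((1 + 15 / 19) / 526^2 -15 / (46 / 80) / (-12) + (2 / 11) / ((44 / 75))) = -2322480250255 / 9084507193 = -255.65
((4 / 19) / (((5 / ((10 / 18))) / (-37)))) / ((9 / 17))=-2516 / 1539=-1.63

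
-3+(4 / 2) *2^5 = 61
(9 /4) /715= 9 /2860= 0.00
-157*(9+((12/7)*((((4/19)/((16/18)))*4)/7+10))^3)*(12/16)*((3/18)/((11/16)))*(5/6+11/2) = -443778595840410/467184179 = -949900.74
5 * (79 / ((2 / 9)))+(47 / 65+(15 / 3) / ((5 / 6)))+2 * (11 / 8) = 464613 / 260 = 1786.97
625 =625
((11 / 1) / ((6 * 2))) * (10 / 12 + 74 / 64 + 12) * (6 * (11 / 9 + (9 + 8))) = 1402.07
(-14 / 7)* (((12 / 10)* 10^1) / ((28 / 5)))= -30 / 7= -4.29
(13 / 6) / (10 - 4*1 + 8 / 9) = 39 / 124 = 0.31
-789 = -789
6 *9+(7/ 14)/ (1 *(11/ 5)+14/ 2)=4973/ 92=54.05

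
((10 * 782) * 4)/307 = 31280/307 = 101.89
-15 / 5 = -3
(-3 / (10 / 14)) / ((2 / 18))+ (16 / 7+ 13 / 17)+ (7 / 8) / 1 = -161243 / 4760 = -33.87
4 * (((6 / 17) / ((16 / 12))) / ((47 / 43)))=774 / 799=0.97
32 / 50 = 16 / 25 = 0.64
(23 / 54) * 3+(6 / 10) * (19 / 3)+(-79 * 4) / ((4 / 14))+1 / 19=-1882487 / 1710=-1100.87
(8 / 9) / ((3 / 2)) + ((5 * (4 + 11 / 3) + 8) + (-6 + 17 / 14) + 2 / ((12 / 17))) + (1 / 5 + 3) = 45524 / 945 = 48.17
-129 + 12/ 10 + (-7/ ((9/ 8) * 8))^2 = -51514/ 405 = -127.20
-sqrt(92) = -2 * sqrt(23) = -9.59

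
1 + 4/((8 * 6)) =13/12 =1.08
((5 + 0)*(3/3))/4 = 5/4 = 1.25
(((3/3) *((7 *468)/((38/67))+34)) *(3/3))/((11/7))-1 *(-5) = 773789/209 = 3702.34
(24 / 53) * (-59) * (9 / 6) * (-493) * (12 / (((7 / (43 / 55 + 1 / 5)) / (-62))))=-42069575232 / 20405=-2061728.75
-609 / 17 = -35.82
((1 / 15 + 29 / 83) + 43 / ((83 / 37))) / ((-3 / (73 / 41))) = -1779959 / 153135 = -11.62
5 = 5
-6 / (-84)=1 / 14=0.07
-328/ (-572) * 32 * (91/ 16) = 104.36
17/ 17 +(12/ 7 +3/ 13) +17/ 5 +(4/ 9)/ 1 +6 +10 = 93323/ 4095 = 22.79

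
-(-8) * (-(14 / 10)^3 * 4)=-10976 / 125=-87.81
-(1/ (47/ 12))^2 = -144/ 2209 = -0.07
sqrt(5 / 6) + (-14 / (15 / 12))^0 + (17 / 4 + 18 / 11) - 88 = -3569 / 44 + sqrt(30) / 6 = -80.20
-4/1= -4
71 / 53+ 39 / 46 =5333 / 2438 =2.19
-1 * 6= -6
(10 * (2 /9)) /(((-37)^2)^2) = 20 /16867449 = 0.00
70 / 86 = 35 / 43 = 0.81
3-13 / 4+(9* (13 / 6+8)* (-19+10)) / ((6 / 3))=-412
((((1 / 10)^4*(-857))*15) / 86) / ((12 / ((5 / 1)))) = -857 / 137600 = -0.01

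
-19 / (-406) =19 / 406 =0.05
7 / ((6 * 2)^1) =7 / 12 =0.58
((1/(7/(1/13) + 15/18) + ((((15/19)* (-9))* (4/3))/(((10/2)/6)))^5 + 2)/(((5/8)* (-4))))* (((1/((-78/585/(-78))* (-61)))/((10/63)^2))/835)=-34623.96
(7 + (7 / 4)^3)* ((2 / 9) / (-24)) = -791 / 6912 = -0.11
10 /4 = 5 /2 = 2.50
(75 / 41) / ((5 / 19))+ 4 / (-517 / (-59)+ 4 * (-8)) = 381059 / 56211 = 6.78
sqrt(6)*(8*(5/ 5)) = 8*sqrt(6) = 19.60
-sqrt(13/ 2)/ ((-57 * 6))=sqrt(26)/ 684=0.01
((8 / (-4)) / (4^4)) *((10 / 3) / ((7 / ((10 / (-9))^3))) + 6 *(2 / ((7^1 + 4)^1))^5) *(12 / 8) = 100473167 / 13149492048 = 0.01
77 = 77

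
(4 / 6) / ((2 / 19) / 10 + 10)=190 / 2853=0.07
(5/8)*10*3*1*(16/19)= 300/19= 15.79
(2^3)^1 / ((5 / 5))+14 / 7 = 10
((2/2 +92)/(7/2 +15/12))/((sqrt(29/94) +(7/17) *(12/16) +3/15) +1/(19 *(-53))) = -54780089363280/278886075673 +1147561893600 *sqrt(2726)/278886075673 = 18.41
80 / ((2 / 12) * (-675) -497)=-160 / 1219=-0.13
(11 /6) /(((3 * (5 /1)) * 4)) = 11 /360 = 0.03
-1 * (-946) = 946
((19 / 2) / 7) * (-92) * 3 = -2622 / 7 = -374.57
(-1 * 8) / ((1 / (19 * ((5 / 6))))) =-380 / 3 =-126.67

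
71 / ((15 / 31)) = 2201 / 15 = 146.73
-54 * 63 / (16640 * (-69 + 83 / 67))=113967 / 37772800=0.00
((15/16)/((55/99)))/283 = 27/4528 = 0.01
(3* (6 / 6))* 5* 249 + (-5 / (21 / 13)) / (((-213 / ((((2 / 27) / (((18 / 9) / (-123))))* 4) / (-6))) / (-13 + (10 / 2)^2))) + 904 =186773543 / 40257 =4639.53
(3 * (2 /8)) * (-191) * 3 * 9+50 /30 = -46393 /12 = -3866.08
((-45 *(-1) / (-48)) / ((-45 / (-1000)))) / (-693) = 125 / 4158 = 0.03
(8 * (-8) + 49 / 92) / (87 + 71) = -5839 / 14536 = -0.40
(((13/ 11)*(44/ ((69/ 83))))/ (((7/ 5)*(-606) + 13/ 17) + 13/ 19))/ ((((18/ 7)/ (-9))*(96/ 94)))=0.25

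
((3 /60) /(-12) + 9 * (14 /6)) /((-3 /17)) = -85663 /720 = -118.98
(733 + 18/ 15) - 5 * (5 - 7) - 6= 3691/ 5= 738.20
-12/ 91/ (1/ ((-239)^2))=-685452/ 91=-7532.44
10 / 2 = 5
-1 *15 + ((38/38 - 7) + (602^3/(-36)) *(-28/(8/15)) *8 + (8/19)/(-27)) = 1305730729099/513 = 2545284072.32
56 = 56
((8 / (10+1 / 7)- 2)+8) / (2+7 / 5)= 2410 / 1207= 2.00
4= 4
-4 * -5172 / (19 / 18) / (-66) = -62064 / 209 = -296.96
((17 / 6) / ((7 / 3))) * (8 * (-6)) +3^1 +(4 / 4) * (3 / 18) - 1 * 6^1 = -2567 / 42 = -61.12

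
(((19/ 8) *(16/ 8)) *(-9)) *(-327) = 55917/ 4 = 13979.25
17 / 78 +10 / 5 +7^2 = 3995 / 78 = 51.22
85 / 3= 28.33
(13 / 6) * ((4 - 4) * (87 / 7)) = 0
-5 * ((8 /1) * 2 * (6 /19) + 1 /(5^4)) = -60019 /2375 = -25.27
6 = 6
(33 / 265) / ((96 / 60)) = 0.08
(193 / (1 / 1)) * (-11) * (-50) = 106150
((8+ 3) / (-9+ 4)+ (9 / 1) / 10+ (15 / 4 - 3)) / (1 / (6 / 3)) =-11 / 10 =-1.10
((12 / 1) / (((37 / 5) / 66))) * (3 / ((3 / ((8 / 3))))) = 10560 / 37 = 285.41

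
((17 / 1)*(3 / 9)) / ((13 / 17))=289 / 39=7.41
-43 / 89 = -0.48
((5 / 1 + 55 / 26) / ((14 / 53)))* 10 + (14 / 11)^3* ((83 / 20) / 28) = 163315736 / 605605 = 269.67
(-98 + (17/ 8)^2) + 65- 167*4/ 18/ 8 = -19079/ 576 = -33.12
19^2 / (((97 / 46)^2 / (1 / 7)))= 763876 / 65863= 11.60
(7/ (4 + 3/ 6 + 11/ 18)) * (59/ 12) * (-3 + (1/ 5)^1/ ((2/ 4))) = -16107/ 920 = -17.51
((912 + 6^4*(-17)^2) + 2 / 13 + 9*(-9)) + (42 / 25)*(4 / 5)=609986809 / 1625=375376.50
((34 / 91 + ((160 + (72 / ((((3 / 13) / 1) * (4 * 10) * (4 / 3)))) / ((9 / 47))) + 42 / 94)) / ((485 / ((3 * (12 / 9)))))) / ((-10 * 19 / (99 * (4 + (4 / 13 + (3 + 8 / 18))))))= -6.38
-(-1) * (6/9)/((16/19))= 19/24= 0.79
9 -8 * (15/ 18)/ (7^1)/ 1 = 169/ 21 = 8.05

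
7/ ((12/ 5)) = 35/ 12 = 2.92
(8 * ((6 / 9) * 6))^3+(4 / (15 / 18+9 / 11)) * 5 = 3573032 / 109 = 32780.11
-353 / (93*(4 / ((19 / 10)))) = -6707 / 3720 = -1.80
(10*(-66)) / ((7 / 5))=-471.43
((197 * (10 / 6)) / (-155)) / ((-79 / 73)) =14381 / 7347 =1.96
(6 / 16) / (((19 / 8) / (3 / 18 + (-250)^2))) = 375001 / 38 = 9868.45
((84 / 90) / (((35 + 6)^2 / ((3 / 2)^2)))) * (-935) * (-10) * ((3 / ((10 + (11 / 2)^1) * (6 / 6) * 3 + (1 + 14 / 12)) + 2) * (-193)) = -4647.66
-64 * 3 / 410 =-96 / 205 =-0.47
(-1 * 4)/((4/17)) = -17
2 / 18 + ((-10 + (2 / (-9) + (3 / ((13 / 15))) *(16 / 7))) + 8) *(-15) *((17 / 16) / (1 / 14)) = -297049 / 234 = -1269.44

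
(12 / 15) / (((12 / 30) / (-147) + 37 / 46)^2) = 914492880 / 734572609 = 1.24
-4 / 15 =-0.27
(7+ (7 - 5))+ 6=15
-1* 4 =-4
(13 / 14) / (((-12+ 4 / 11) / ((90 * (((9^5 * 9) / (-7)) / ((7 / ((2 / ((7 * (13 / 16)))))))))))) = 263063295 / 9604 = 27391.01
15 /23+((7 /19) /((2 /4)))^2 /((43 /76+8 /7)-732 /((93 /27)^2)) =8619590311 /13402700415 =0.64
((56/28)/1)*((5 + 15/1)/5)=8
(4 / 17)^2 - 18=-5186 / 289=-17.94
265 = 265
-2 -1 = -3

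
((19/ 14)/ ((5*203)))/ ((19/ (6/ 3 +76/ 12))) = 5/ 8526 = 0.00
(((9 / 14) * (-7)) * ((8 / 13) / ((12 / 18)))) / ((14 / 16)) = -432 / 91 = -4.75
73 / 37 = 1.97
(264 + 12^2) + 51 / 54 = 7361 / 18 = 408.94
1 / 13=0.08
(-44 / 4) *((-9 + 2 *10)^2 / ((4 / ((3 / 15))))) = -1331 / 20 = -66.55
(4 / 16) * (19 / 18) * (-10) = -95 / 36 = -2.64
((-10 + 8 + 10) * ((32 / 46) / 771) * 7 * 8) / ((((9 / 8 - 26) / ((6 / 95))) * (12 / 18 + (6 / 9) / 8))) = -458752 / 335242365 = -0.00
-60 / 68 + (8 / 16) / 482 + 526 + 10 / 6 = 25898875 / 49164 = 526.79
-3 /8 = -0.38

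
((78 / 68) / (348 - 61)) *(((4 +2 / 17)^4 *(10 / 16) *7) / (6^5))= 97540625 / 150891043104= 0.00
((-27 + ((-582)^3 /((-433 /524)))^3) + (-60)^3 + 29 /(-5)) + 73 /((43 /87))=236994999526969889720084513286301231 /17454288455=13578038436684578656465460.00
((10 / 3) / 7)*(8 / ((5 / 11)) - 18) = -4 / 21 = -0.19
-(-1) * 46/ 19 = 46/ 19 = 2.42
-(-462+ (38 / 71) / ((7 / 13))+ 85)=186875 / 497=376.01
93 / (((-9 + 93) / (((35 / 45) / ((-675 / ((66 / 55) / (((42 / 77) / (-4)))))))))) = 341 / 30375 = 0.01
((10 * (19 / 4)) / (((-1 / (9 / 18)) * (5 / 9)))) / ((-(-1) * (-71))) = 171 / 284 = 0.60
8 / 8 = 1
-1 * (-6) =6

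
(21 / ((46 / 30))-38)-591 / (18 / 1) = -7885 / 138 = -57.14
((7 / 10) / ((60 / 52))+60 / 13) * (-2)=-10183 / 975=-10.44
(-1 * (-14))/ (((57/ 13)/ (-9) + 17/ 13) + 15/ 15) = 546/ 71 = 7.69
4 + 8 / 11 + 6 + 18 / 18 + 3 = 162 / 11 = 14.73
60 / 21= 20 / 7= 2.86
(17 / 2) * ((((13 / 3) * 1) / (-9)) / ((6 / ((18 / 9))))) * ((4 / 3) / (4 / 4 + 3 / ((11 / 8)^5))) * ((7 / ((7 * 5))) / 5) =-71184542 / 1575581625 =-0.05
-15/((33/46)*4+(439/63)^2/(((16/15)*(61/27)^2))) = -335485360/263646043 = -1.27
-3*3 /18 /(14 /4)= -1 /7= -0.14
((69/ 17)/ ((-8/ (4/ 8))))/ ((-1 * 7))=69/ 1904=0.04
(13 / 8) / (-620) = -13 / 4960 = -0.00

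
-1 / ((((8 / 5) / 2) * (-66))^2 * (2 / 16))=-0.00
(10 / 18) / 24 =0.02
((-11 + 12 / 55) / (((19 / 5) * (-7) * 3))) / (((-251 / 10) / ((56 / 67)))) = -47440 / 10544259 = -0.00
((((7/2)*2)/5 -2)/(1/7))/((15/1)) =-7/25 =-0.28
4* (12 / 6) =8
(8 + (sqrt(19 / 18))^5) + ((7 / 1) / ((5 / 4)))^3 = 361 * sqrt(38) / 1944 + 22952 / 125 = 184.76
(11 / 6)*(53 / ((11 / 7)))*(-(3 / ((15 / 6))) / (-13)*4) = 1484 / 65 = 22.83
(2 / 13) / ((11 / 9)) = 18 / 143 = 0.13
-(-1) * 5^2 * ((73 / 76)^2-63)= -8963975 / 5776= -1551.93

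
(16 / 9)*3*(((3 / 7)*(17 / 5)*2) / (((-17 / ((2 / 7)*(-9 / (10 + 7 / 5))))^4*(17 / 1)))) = 5184000 / 182936467830487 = 0.00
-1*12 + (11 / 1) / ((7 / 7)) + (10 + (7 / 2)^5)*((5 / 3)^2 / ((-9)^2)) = 44983 / 2592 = 17.35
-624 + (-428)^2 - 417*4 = 180892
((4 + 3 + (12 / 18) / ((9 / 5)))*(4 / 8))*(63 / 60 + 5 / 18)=47561 / 9720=4.89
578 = 578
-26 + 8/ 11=-278/ 11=-25.27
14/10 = 7/5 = 1.40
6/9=2/3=0.67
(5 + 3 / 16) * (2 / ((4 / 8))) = 83 / 4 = 20.75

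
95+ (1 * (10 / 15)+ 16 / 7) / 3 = 6047 / 63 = 95.98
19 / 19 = 1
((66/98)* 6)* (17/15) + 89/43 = 70051/10535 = 6.65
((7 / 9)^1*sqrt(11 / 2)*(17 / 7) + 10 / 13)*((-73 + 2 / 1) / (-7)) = 710 / 91 + 1207*sqrt(22) / 126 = 52.73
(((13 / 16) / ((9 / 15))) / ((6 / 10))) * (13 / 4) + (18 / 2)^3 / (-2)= -205727 / 576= -357.16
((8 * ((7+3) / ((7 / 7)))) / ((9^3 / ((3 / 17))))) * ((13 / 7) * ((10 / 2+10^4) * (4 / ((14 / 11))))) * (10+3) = 991962400 / 67473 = 14701.62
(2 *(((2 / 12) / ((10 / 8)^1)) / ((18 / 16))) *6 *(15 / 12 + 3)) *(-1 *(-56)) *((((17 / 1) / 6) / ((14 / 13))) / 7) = 120224 / 945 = 127.22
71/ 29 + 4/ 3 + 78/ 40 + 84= 156133/ 1740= 89.73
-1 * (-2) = 2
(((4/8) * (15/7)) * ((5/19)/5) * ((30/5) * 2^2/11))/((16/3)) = 135/5852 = 0.02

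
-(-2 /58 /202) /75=1 /439350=0.00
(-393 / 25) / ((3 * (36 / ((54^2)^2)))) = -30941676 / 25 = -1237667.04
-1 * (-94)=94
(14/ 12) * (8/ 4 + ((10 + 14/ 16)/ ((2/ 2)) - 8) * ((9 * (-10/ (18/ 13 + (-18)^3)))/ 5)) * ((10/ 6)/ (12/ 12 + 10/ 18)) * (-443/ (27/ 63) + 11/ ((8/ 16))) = -1026968125/ 404256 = -2540.39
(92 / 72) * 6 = 23 / 3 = 7.67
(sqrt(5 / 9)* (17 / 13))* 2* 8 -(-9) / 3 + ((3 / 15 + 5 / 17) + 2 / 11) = 3437 / 935 + 272* sqrt(5) / 39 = 19.27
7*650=4550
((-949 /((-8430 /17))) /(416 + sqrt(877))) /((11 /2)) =0.00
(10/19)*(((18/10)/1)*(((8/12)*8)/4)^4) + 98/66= 8425/1881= 4.48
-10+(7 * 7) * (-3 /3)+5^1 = -54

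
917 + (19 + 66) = 1002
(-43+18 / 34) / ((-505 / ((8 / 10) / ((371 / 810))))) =467856 / 3185035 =0.15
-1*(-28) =28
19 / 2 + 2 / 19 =365 / 38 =9.61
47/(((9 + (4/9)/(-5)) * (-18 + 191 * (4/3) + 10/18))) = 3807/171227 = 0.02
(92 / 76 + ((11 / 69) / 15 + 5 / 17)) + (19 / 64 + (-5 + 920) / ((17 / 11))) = 593.87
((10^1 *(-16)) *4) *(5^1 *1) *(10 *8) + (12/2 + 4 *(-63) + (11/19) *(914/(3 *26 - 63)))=-73020056/285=-256210.72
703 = 703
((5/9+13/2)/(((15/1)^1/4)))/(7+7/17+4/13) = 28067/115155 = 0.24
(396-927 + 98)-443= -876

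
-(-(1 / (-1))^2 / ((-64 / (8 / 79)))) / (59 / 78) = -39 / 18644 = -0.00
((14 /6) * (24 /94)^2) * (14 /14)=336 /2209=0.15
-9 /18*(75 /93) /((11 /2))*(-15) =1.10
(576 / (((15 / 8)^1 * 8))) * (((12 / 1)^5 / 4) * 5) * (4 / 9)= 5308416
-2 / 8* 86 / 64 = -0.34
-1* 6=-6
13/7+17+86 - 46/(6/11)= 431/21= 20.52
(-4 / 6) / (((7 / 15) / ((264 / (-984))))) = 110 / 287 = 0.38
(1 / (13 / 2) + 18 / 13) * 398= 7960 / 13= 612.31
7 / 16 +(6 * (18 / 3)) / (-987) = 2111 / 5264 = 0.40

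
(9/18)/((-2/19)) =-19/4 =-4.75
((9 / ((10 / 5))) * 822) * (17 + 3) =73980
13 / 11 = 1.18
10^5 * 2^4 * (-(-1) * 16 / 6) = 12800000 / 3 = 4266666.67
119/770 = 17/110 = 0.15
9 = 9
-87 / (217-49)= -0.52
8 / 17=0.47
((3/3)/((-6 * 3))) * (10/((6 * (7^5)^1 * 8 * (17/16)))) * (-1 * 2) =10/7714413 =0.00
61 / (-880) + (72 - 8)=56259 / 880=63.93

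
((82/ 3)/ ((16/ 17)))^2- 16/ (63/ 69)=3330007/ 4032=825.89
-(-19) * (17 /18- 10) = -3097 /18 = -172.06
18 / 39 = 6 / 13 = 0.46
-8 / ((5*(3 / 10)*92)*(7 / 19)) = -76 / 483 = -0.16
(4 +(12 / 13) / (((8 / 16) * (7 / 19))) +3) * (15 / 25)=3279 / 455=7.21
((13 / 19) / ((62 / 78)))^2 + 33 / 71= 29698872 / 24631391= 1.21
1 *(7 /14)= 1 /2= 0.50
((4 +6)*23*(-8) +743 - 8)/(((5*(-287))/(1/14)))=221/4018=0.06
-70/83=-0.84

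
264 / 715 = 24 / 65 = 0.37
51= 51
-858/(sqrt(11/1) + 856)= -734448/732725 + 858*sqrt(11)/732725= -1.00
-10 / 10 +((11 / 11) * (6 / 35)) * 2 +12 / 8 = 59 / 70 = 0.84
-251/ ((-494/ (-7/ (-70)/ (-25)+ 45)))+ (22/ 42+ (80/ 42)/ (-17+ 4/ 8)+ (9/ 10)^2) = 1030479781/ 42792750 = 24.08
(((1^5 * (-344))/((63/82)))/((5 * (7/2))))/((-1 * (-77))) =-0.33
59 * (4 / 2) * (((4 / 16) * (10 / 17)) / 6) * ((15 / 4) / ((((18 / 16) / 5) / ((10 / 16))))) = 36875 / 1224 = 30.13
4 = 4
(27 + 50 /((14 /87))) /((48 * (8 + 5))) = 197 /364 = 0.54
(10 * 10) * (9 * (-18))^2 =2624400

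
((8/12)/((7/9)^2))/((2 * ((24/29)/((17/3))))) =1479/392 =3.77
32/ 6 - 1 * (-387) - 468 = -227/ 3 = -75.67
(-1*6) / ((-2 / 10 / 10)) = 300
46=46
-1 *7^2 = -49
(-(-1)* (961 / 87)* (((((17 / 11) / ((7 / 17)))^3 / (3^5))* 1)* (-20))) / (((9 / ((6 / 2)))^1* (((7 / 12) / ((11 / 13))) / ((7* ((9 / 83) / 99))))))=-1855696304720 / 10414037721087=-0.18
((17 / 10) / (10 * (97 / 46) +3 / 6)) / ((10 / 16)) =3128 / 24825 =0.13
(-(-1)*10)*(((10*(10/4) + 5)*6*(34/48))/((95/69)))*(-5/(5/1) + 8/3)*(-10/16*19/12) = -1527.34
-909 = -909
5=5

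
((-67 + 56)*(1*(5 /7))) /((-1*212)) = 55 /1484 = 0.04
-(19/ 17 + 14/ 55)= -1283/ 935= -1.37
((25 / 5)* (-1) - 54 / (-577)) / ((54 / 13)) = -36803 / 31158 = -1.18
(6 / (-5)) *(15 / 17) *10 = -180 / 17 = -10.59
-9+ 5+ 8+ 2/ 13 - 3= 15/ 13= 1.15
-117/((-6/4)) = 78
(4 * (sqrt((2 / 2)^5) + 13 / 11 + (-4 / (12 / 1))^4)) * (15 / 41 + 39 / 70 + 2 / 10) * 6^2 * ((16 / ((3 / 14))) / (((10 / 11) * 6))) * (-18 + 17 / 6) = -3669682016 / 49815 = -73666.21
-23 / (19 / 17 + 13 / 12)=-4692 / 449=-10.45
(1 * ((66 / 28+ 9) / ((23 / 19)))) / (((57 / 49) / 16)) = 2968 / 23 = 129.04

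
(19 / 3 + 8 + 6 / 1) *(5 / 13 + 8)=6649 / 39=170.49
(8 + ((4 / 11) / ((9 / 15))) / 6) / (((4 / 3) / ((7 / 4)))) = 2807 / 264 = 10.63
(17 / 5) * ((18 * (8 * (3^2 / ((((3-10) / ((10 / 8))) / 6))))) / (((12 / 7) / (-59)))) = 162486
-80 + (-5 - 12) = -97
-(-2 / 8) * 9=2.25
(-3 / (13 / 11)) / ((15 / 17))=-187 / 65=-2.88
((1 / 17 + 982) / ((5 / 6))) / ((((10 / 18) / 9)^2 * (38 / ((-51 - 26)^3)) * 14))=-4286292921603 / 16150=-265405134.46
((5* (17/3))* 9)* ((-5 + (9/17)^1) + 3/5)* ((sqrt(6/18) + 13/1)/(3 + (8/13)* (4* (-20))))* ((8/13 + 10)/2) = 22701* sqrt(3)/601 + 885339/601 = 1538.53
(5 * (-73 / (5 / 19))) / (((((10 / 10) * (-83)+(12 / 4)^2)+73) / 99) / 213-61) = 29247669 / 1286308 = 22.74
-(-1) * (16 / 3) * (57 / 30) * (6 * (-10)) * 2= -1216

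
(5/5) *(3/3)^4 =1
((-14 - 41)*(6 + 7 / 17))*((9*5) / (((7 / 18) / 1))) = -4855950 / 119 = -40806.30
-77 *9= -693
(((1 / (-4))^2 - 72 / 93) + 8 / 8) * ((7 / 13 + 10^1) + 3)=121 / 31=3.90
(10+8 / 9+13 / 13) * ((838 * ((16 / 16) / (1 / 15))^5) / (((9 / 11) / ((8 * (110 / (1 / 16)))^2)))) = 1833146050560000000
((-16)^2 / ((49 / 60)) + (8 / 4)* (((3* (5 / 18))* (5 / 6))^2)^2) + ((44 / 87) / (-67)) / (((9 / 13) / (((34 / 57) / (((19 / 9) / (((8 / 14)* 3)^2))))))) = 313.93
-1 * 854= -854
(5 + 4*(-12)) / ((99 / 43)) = -18.68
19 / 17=1.12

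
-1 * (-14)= 14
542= 542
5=5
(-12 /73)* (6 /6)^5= -12 /73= -0.16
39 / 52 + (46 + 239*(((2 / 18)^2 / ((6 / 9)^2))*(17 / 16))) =30991 / 576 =53.80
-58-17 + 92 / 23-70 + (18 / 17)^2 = -40425 / 289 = -139.88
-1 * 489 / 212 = -489 / 212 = -2.31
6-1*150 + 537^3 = 154854009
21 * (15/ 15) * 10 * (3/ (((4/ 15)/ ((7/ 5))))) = 6615/ 2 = 3307.50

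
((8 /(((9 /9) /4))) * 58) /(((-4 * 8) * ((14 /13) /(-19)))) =7163 /7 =1023.29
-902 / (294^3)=-451 / 12706092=-0.00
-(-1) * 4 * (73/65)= 292/65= 4.49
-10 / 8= -5 / 4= -1.25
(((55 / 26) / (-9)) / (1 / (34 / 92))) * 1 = -935 / 10764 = -0.09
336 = 336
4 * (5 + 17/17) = 24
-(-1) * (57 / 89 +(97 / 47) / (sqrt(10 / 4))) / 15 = 19 / 445 +97 * sqrt(10) / 3525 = 0.13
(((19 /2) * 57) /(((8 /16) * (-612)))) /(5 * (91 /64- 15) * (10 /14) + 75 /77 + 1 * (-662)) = 444752 /178322061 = 0.00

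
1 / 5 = 0.20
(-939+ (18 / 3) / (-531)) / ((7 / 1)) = -166205 / 1239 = -134.14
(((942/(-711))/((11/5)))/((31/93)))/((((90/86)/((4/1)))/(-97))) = 5238776/7821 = 669.83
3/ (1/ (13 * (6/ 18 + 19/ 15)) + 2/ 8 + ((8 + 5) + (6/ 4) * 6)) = 0.13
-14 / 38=-0.37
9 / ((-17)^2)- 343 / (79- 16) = -14080 / 2601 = -5.41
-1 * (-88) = 88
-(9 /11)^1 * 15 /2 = -135 /22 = -6.14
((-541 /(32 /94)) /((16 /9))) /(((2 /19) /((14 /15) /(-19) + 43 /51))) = -293453007 /43520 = -6742.95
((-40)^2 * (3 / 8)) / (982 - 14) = 0.62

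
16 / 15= 1.07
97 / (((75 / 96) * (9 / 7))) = 21728 / 225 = 96.57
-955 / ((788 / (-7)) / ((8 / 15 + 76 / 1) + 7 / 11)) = 17024021 / 26004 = 654.67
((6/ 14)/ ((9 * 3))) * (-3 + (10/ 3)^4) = 9757/ 5103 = 1.91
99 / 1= 99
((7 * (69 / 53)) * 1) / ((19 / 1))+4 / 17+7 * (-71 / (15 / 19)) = -161471132 / 256785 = -628.82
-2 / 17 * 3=-6 / 17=-0.35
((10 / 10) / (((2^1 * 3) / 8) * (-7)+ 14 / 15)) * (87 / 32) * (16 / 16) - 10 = -22025 / 2072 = -10.63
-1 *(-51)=51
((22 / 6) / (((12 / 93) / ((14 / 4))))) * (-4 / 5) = -2387 / 30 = -79.57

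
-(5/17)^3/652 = -125/3203276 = -0.00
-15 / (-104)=15 / 104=0.14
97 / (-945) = -97 / 945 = -0.10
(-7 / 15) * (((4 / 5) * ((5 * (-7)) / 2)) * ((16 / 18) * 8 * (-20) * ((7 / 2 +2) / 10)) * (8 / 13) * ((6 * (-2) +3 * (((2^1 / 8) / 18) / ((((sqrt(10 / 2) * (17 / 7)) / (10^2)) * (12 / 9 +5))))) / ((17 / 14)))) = 30908416 / 9945-27044864 * sqrt(5) / 1927341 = 3076.56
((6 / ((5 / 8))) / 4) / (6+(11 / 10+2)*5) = 24 / 215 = 0.11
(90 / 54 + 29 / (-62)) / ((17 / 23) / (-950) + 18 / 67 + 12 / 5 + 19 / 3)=163230425 / 1225491163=0.13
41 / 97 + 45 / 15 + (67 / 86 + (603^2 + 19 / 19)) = 363614.20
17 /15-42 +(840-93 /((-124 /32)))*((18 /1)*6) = 1399067 /15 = 93271.13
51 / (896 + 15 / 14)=714 / 12559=0.06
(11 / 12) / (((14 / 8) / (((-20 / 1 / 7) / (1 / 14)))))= -440 / 21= -20.95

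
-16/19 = -0.84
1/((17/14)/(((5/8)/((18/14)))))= 245/612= 0.40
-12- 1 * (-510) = 498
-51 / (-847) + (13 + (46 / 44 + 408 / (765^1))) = 371977 / 25410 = 14.64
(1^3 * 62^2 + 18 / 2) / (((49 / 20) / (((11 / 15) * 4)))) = 678128 / 147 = 4613.12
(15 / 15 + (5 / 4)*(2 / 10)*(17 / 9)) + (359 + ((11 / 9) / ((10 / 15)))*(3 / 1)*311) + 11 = 74951 / 36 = 2081.97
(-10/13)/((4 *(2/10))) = -25/26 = -0.96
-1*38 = -38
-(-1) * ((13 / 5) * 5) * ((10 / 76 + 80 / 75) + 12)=97799 / 570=171.58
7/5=1.40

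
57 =57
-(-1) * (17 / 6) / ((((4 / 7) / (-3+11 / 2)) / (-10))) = -2975 / 24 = -123.96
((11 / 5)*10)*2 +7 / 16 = 711 / 16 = 44.44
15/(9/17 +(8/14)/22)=27.01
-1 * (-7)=7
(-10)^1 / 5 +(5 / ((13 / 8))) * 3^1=94 / 13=7.23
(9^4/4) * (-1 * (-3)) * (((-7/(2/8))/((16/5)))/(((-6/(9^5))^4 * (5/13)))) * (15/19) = -4032636844441887998647695/4864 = -829078298610585526037.77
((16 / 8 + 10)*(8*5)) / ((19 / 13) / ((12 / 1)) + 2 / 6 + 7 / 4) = 9360 / 43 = 217.67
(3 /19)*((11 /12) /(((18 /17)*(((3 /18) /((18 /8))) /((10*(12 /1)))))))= 221.45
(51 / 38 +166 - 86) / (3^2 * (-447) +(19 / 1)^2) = -0.02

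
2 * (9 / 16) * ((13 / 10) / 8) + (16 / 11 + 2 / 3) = 48661 / 21120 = 2.30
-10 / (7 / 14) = -20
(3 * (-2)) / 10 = -3 / 5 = -0.60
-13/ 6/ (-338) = 1/ 156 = 0.01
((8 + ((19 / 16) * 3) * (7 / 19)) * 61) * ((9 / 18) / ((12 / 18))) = 27267 / 64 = 426.05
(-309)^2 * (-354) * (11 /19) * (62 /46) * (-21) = 242043762114 /437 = 553875885.84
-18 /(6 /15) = -45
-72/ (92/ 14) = -252/ 23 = -10.96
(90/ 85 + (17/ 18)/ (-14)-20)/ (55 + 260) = -81433/ 1349460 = -0.06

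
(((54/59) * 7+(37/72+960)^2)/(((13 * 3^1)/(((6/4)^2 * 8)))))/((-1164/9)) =-282180707843/85707648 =-3292.36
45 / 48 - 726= -11601 / 16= -725.06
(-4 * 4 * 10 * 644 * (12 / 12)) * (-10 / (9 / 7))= 7212800 / 9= 801422.22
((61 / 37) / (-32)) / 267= -61 / 316128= -0.00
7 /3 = 2.33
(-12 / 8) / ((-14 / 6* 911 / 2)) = 9 / 6377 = 0.00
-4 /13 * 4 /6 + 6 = 226 /39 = 5.79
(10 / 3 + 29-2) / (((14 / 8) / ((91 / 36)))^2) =15379 / 243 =63.29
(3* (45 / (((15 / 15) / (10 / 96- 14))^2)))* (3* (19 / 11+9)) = 1181180295 / 1408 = 838906.46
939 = 939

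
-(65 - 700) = 635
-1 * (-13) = 13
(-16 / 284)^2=16 / 5041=0.00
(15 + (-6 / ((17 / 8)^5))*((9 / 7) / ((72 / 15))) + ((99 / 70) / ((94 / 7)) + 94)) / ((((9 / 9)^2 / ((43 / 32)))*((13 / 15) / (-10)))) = -657246793562445 / 388654616896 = -1691.08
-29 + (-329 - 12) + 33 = -337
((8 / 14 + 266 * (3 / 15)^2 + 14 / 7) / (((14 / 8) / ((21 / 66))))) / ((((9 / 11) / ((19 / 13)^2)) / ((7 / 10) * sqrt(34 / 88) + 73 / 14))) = 417316 * sqrt(187) / 2091375 + 60928136 / 1863225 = 35.43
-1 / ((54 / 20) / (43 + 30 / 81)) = -11710 / 729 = -16.06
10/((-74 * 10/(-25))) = 25/74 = 0.34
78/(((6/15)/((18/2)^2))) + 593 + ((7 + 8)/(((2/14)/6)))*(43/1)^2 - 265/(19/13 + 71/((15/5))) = 231524501/196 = 1181247.45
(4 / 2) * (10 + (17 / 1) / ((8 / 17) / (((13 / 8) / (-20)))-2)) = 13463 / 861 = 15.64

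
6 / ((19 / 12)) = 72 / 19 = 3.79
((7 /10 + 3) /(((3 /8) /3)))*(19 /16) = 703 /20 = 35.15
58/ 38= 29/ 19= 1.53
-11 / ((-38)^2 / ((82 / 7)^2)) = -18491 / 17689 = -1.05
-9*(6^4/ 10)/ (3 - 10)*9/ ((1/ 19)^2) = 18948168/ 35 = 541376.23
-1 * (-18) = 18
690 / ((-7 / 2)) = -1380 / 7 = -197.14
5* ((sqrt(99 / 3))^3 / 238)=165* sqrt(33) / 238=3.98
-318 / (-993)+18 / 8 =3403 / 1324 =2.57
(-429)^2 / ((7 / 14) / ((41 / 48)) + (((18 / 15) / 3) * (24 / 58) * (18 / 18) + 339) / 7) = 2552955405 / 680233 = 3753.06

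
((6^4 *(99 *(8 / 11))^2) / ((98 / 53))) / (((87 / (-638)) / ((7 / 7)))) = -1305621504 / 49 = -26645336.82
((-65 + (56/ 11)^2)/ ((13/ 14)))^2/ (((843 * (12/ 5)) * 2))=5479043045/ 12515156082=0.44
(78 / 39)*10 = 20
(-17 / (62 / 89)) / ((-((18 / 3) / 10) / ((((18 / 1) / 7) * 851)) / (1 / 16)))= 19313445 / 3472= 5562.63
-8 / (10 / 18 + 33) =-36 / 151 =-0.24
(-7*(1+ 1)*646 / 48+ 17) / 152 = -2057 / 1824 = -1.13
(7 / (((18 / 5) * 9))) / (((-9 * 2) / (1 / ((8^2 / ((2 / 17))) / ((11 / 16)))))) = -385 / 25380864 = -0.00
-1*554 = -554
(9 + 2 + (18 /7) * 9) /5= 239 /35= 6.83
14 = 14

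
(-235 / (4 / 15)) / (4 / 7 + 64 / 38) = -6251 / 16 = -390.69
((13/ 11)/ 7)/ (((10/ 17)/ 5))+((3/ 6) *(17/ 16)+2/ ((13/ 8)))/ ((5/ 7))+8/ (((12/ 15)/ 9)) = 15039327/ 160160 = 93.90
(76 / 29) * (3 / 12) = 19 / 29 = 0.66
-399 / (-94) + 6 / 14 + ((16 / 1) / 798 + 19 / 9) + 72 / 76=872215 / 112518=7.75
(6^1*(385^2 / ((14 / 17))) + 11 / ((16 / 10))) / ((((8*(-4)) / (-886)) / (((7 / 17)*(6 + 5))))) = 294700449505 / 2176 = 135432191.87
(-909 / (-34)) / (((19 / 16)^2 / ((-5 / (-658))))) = 290880 / 2019073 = 0.14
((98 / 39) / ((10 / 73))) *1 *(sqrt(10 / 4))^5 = 17885 *sqrt(10) / 312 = 181.27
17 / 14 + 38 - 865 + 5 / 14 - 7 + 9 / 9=-5820 / 7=-831.43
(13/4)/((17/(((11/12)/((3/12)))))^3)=17303/530604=0.03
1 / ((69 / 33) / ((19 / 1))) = 209 / 23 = 9.09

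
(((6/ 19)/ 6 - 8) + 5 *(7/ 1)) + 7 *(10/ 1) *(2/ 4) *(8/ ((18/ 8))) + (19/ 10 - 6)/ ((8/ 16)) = 122519/ 855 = 143.30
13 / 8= 1.62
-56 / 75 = -0.75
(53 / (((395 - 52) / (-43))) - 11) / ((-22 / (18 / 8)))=13617 / 7546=1.80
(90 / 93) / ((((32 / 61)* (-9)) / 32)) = -610 / 93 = -6.56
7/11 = 0.64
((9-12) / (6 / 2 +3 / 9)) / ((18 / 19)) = -19 / 20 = -0.95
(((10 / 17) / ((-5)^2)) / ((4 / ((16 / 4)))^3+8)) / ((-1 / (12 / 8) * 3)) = -1 / 765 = -0.00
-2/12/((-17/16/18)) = 48/17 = 2.82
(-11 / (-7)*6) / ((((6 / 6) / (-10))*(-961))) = 660 / 6727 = 0.10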